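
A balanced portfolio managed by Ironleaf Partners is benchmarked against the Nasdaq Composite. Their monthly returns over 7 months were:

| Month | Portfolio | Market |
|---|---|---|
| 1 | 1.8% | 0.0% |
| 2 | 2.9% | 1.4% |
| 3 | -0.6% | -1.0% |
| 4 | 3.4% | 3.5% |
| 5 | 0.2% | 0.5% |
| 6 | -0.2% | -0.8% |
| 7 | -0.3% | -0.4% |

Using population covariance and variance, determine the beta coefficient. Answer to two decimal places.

r̄p = 1.0286%,  r̄m = 0.4571%
Cov = Σ(rp − r̄p)(rm − r̄m) / 7 = 1.9498
Var(rm) = Σ(rm − r̄m)² / 7 = 2.1139
β = Cov / Var = 1.9498 / 2.1139 = 0.9224

0.92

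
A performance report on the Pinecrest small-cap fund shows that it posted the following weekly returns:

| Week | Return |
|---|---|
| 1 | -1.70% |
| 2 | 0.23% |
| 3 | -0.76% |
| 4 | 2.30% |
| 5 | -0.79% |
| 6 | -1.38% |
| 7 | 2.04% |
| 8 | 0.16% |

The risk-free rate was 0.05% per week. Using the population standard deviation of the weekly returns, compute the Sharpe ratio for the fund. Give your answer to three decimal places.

r̄ = (-1.7 + 0.23 − 0.76 + 2.3 − 0.79 − 1.38 + 2.04 + 0.16) / 8 = 0.0125%
Σ(r − r̄)² = 15.5250; population σ = √(15.5250/8) = 1.3931%
Sharpe = (r̄ − rf) / σ = (0.0125 − 0.05) / 1.3931 = -0.0375 / 1.3931 = -0.0269

-0.027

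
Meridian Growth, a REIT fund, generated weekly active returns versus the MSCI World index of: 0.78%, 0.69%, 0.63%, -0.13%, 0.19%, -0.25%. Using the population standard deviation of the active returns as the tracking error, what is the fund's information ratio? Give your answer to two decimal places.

0.78

μ = (0.78 + 0.69 + 0.63 − 0.13 + 0.19 − 0.25) / 6 = 0.3183%
Population σ = √[Σ(r − μ)² / 6] = √[0.9889 / 6] = √0.1648 = 0.4060%
IR = μ / tracking error = 0.3183 / 0.4060 = 0.7840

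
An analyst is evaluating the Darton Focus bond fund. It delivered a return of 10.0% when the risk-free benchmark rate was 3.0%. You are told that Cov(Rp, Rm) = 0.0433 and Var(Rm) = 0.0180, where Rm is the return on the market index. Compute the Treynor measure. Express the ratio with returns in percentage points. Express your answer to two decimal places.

2.91

β = Cov / Var = 0.0433 / 0.0180 = 2.4056
Treynor = (Rp − Rf) / β = (10.0% − 3.0%) / 2.4056 = 7.00 / 2.4056 = 2.9099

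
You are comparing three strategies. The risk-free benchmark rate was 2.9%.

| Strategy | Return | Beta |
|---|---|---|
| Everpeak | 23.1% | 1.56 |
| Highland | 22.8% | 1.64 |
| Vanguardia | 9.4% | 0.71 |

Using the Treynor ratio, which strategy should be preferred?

Everpeak: Treynor = (23.1% − 2.9%) / 1.56 = 12.949
Highland: Treynor = (22.8% − 2.9%) / 1.64 = 12.134
Vanguardia: Treynor = (9.4% − 2.9%) / 0.71 = 9.155
Highest: Everpeak (12.949).

Everpeak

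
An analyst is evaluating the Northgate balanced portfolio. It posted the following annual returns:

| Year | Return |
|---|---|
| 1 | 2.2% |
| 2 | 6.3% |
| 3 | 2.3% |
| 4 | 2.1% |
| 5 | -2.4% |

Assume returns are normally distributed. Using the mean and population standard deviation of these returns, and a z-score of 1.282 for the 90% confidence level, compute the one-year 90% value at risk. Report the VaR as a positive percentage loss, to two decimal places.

r̄ = (2.2 + 6.3 + 2.3 + 2.1 − 2.4) / 5 = 10.50 / 5 = 2.1000%
Σ(r − r̄)² = 37.9400; population σ = √(37.9400/5) = 2.7546%
VaR = −(r̄ − z·σ) = −(2.1000 − 1.282 × 2.7546) = −(-1.4314) = 1.4314%

1.43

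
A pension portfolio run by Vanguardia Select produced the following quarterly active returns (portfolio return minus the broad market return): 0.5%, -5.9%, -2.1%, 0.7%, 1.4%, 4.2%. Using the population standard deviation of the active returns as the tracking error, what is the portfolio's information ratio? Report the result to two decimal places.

μ = (0.5 − 5.9 − 2.1 + 0.7 + 1.4 + 4.2) / 6 = -0.2000%
Σ(r − μ)² = 59.3200; population σ = √(59.3200/6) = 3.1443%
IR = μ / tracking error = -0.2000 / 3.1443 = -0.0636

-0.06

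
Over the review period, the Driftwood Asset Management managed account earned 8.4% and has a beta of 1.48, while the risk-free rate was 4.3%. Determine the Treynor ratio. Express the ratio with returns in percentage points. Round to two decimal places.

2.77

Treynor = (Rp − Rf) / β = (8.4% − 4.3%) / 1.48 = 4.10 / 1.48 = 2.7703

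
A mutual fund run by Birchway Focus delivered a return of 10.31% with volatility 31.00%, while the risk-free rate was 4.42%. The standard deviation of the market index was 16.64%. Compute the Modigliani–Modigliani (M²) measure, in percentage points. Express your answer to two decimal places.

Sharpe = (Rp − Rf) / σp = (10.31% − 4.42%) / 31.00% = 0.1900
M² = Rf + Sharpe × σm = 4.42% + 0.1900 × 16.64% = 7.5816%

7.58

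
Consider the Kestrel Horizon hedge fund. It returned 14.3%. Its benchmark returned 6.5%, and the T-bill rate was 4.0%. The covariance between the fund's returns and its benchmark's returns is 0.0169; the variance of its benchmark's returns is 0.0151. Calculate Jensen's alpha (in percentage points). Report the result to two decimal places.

7.50

β = Cov / Var = 0.0169 / 0.0151 = 1.1192
E[R] = Rf + β(Rm − Rf) = 4.0% + 1.1192 × (6.5% − 4.0%) = 6.7980%
α = Rp − E[R] = 14.3% − 6.7980% = 7.5020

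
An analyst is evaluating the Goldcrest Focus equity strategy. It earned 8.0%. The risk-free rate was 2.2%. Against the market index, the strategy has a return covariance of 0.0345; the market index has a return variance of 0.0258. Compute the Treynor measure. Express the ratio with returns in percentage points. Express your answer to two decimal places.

β = Cov / Var = 0.0345 / 0.0258 = 1.3372
Treynor = (Rp − Rf) / β = (8.0% − 2.2%) / 1.3372 = 5.80 / 1.3372 = 4.3374

4.34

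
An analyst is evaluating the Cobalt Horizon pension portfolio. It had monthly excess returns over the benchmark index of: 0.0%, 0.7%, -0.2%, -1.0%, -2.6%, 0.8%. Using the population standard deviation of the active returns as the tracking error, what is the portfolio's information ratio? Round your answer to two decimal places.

-0.33

r̄ = (0 + 0.7 − 0.2 − 1 − 2.6 + 0.8) / 6 = -2.30 / 6 = -0.3833%
Σ(r − r̄)² = (0 − (-0.3833))² + (0.7 − (-0.3833))² + (-0.2 − (-0.3833))² + … = 8.0483
σ = √[8.0483 / 6] = 1.1582%
IR = r̄ / tracking error = -0.3833 / 1.1582 = -0.3309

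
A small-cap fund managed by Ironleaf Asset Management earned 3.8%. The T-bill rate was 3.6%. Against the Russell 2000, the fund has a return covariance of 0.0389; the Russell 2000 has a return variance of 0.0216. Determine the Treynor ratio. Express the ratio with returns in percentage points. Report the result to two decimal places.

0.11

β = Cov / Var = 0.0389 / 0.0216 = 1.8009
Treynor = (Rp − Rf) / β = (3.8% − 3.6%) / 1.8009 = 0.20 / 1.8009 = 0.1111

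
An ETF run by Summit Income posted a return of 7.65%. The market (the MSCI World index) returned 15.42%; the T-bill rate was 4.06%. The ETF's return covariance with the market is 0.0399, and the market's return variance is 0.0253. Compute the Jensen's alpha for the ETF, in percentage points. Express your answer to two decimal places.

β = Cov / Var = 0.0399 / 0.0253 = 1.5771
E[R] = Rf + β(Rm − Rf) = 4.06% + 1.5771 × (15.42% − 4.06%) = 21.9759%
α = Rp − E[R] = 7.65% − 21.9759% = -14.3259

-14.33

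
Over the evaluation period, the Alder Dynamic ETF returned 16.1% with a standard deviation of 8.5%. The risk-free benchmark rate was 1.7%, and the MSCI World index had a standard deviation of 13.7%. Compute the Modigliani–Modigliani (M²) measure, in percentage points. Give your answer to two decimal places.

24.91

Sharpe = (Rp − Rf) / σp = (16.1% − 1.7%) / 8.5% = 1.6941
M² = Rf + Sharpe × σm = 1.7% + 1.6941 × 13.7% = 24.9092%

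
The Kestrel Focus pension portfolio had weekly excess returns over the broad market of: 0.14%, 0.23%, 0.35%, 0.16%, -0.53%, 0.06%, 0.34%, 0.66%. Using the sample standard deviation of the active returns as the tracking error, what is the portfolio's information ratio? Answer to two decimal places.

0.52

Mean return r̄ = 1.410 / 8 = 0.1763%
Σ(r − r̄)² = 0.8078; sample σ = √(0.8078/7) = 0.3397%
IR = r̄ / tracking error = 0.1763 / 0.3397 = 0.5190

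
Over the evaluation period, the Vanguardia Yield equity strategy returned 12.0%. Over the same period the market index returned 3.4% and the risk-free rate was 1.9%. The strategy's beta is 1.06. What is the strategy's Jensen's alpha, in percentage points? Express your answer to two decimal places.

8.51

CAPM expected return = Rf + β(Rm − Rf) = 1.9% + 1.06 × (3.4% − 1.9%) = 1.9 + 1.06 × 1.50 = 3.4900%
Jensen's α = Rp − E[R] = 12.0% − 3.4900% = 8.5100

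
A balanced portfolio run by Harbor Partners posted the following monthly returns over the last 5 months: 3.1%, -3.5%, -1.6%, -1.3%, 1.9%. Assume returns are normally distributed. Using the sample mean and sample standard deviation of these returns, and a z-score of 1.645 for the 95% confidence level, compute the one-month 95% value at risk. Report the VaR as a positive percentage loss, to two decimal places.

4.73

μ = (3.1 − 3.5 − 1.6 − 1.3 + 1.9) / 5 = -0.2800%
Σ(r − μ)² = (3.1 − (-0.2800))² + (-3.5 − (-0.2800))² + … = 29.3280
sample σ = √(29.3280 / 4) = √7.3320 = 2.7078%
VaR = −(μ − z·σ) = −(-0.2800 − 1.645 × 2.7078) = −(-4.7343) = 4.7343%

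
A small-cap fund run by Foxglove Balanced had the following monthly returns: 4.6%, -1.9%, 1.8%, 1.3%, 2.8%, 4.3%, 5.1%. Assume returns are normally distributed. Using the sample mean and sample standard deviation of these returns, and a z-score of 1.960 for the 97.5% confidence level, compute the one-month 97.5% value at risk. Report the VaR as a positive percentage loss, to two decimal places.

2.21

r̄ = (4.6 − 1.9 + 1.8 + 1.3 + 2.8 + 4.3 + 5.1) / 7 = 18.00 / 7 = 2.5714%
Sample std dev = √[35.7543 / 6] = 2.4411%
VaR = −(r̄ − z·σ) = −(2.5714 − 1.960 × 2.4411) = −(-2.2132) = 2.2132%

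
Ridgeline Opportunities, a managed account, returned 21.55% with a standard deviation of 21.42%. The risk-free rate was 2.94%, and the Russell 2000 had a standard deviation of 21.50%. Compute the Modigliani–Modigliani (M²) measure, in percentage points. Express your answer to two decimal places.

Sharpe = (Rp − Rf) / σp = (21.55% − 2.94%) / 21.42% = 0.8688
M² = Rf + Sharpe × σm = 2.94% + 0.8688 × 21.50% = 21.6192%

21.62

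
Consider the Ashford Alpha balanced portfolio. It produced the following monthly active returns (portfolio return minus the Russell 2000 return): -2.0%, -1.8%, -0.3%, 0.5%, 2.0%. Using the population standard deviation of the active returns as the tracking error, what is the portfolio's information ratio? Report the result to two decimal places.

-0.22

r̄ = (-2 − 1.8 − 0.3 + 0.5 + 2) / 5 = -0.3200%
Σ(r − r̄)² = 11.0680; population σ = √(11.0680/5) = 1.4878%
IR = r̄ / tracking error = -0.3200 / 1.4878 = -0.2151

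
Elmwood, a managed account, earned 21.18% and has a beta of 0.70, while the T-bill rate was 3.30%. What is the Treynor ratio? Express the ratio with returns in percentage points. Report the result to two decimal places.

Treynor = (Rp − Rf) / β = (21.18% − 3.30%) / 0.70 = 17.88 / 0.70 = 25.5429

25.54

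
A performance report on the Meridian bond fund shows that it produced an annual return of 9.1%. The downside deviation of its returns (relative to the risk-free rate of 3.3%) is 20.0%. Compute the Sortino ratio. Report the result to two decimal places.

Sortino = (Rp − Rf) / σd = (9.1% − 3.3%) / 20.0% = 5.80% / 20.0% = 0.2900

0.29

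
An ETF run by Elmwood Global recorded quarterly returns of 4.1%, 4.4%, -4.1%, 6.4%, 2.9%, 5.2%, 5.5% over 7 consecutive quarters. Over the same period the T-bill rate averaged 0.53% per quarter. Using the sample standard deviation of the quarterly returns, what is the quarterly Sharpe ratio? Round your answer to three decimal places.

Mean return μ = 24.40 / 7 = 3.4857%
Sample std dev = √[74.5886 / 6] = 3.5258%
Sharpe = (μ − rf) / σ = (3.4857 − 0.53) / 3.5258 = 2.9557 / 3.5258 = 0.8383

0.838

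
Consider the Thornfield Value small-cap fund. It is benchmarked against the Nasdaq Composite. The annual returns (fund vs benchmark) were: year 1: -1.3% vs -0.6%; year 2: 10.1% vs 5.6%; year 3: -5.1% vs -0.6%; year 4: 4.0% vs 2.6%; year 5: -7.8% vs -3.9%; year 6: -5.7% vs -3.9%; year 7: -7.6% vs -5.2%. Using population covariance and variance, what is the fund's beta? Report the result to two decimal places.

1.66

r̄p = -1.9143%,  r̄m = -0.8571%
Cov = Σ(rp − r̄p)(rm − r̄m) / 7 = 21.6406
Var(rm) = Σ(rm − r̄m)² / 7 = 13.0224
β = Cov / Var = 21.6406 / 13.0224 = 1.6618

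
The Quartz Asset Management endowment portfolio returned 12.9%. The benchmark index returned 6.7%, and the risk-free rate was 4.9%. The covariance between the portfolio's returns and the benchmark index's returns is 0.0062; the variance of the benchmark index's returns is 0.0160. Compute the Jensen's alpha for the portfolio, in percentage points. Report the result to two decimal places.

7.30

β = Cov / Var = 0.0062 / 0.0160 = 0.3875
E[R] = Rf + β(Rm − Rf) = 4.9% + 0.3875 × (6.7% − 4.9%) = 5.5975%
α = Rp − E[R] = 12.9% − 5.5975% = 7.3025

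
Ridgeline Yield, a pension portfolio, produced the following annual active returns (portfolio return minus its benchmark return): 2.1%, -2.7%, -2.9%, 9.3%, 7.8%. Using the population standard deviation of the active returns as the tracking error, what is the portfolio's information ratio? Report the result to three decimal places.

0.533

μ = (2.1 − 2.7 − 2.9 + 9.3 + 7.8) / 5 = 2.7200%
Σ(r − μ)² = 130.4480; population σ = √(130.4480/5) = 5.1078%
IR = μ / tracking error = 2.7200 / 5.1078 = 0.5325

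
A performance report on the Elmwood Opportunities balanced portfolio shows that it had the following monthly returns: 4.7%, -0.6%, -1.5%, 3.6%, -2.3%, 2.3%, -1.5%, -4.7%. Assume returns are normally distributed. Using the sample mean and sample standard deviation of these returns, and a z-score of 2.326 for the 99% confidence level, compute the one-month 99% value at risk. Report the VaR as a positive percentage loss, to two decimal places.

r̄ = (4.7 − 0.6 − 1.5 + 3.6 − 2.3 + 2.3 − 1.5 − 4.7) / 8 = 0.00 / 8 = 0.0000%
Sample std dev = √[72.5800 / 7] = 3.2200%
VaR = −(r̄ − z·σ) = −(0.0000 − 2.326 × 3.2200) = −(-7.4897) = 7.4897%

7.49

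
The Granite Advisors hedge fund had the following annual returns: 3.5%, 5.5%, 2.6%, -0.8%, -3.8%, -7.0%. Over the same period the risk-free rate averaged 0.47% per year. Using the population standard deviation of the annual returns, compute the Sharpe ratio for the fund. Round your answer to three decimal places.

-0.108

r̄ = (3.5 + 5.5 + 2.6 − 0.8 − 3.8 − 7) / 6 = 0.00 / 6 = 0.0000%
Population std dev = √[113.3400 / 6] = 4.3463%
Sharpe = (r̄ − rf) / σ = (0.0000 − 0.47) / 4.3463 = -0.4700 / 4.3463 = -0.1081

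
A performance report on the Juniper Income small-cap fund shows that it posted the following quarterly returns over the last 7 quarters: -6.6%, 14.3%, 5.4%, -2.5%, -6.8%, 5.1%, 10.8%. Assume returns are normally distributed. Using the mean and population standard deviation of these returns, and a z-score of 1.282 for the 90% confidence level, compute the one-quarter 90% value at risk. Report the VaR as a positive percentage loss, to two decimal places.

μ = (-6.6 + 14.3 + 5.4 − 2.5 − 6.8 + 5.1 + 10.8) / 7 = 2.8143%
Population std dev = √[416.9086 / 7] = 7.7174%
VaR = −(μ − z·σ) = −(2.8143 − 1.282 × 7.7174) = −(-7.0794) = 7.0794%

7.08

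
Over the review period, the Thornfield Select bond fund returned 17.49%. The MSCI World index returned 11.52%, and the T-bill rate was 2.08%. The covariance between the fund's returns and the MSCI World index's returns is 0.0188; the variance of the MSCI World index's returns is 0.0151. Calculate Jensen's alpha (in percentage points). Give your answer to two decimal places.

3.66

β = Cov / Var = 0.0188 / 0.0151 = 1.2450
E[R] = Rf + β(Rm − Rf) = 2.08% + 1.2450 × (11.52% − 2.08%) = 13.8328%
α = Rp − E[R] = 17.49% − 13.8328% = 3.6572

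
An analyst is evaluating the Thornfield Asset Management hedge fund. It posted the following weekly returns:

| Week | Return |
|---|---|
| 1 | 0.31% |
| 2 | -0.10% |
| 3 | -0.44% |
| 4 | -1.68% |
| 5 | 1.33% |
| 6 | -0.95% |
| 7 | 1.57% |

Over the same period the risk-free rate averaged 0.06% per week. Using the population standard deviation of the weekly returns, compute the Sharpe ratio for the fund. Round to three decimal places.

r̄ = (0.31 − 0.1 − 0.44 − 1.68 + 1.33 − 0.95 + 1.57) / 7 = 0.040 / 7 = 0.0057%
Σ(r − r̄)² = (0.31 − 0.0057)² + (-0.1 − 0.0057)² + … = 8.2582
σ = √[8.2582 / 7] = 1.0862%
Sharpe = (r̄ − rf) / σ = (0.0057 − 0.06) / 1.0862 = -0.0543 / 1.0862 = -0.0500

-0.050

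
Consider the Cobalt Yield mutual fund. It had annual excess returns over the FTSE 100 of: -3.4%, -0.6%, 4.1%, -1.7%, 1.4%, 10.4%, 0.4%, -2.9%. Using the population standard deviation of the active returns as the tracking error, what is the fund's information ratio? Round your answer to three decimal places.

r̄ = (-3.4 − 0.6 + 4.1 − 1.7 + 1.4 + 10.4 + 0.4 − 2.9) / 8 = 7.70 / 8 = 0.9625%
Σ(r − r̄)² = 142.8988; population σ = √(142.8988/8) = 4.2264%
IR = r̄ / tracking error = 0.9625 / 4.2264 = 0.2277

0.228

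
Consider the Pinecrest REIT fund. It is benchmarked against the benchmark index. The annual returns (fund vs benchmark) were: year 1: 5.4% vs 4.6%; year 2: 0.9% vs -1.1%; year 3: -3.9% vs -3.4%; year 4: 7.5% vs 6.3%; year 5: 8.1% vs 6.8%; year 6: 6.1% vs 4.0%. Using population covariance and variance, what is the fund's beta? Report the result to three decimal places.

1.095

r̄p = 4.0167%,  r̄m = 2.8667%
Cov = Σ(rp − r̄p)(rm − r̄m) / 6 = 15.7922
Var(rm) = Σ(rm − r̄m)² / 6 = 14.4256
β = Cov / Var = 15.7922 / 14.4256 = 1.0947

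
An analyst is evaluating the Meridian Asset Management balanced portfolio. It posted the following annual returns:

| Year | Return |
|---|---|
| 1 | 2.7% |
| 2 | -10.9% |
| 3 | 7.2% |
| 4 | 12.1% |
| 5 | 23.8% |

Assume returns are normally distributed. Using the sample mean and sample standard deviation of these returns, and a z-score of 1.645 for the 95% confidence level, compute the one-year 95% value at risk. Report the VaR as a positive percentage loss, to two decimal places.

13.94

Mean return r̄ = 34.90 / 5 = 6.9800%
Sample σ = √[Σ(r − r̄)² / 4] = √[647.1880 / 4] = √161.7970 = 12.7199%
VaR = −(r̄ − z·σ) = −(6.9800 − 1.645 × 12.7199) = −(-13.9442) = 13.9442%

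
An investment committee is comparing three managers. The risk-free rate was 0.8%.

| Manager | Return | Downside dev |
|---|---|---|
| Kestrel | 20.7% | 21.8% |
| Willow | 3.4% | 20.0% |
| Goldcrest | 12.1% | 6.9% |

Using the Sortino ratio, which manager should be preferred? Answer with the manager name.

Goldcrest

Kestrel: Sortino ratio = (20.7% − 0.8%) / 21.8% = 0.913
Willow: Sortino ratio = (3.4% − 0.8%) / 20.0% = 0.130
Goldcrest: Sortino ratio = (12.1% − 0.8%) / 6.9% = 1.638
Highest: Goldcrest (1.638).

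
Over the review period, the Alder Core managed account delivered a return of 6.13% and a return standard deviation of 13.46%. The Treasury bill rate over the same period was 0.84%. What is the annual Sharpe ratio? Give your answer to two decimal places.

Sharpe = (Rp − Rf) / σp = (6.13% − 0.84%) / 13.46% = 5.29% / 13.46% = 0.3930

0.39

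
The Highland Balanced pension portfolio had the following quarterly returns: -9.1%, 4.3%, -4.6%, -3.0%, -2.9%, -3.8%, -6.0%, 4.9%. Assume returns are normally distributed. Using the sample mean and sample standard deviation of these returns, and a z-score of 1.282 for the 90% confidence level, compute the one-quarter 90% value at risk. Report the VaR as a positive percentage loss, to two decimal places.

8.72

Mean return r̄ = -20.20 / 8 = -2.5250%
Σ(r − r̄)² = (-9.1 − (-2.5250))² + (4.3 − (-2.5250))² + … = 163.3150
σ = √[163.3150 / 7] = 4.8302%
VaR = −(r̄ − z·σ) = −(-2.5250 − 1.282 × 4.8302) = −(-8.7173) = 8.7173%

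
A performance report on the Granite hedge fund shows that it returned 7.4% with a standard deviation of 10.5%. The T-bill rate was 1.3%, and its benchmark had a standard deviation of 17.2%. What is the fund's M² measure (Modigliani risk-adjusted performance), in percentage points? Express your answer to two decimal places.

Sharpe = (Rp − Rf) / σp = (7.4% − 1.3%) / 10.5% = 0.5810
M² = Rf + Sharpe × σm = 1.3% + 0.5810 × 17.2% = 11.2932%

11.29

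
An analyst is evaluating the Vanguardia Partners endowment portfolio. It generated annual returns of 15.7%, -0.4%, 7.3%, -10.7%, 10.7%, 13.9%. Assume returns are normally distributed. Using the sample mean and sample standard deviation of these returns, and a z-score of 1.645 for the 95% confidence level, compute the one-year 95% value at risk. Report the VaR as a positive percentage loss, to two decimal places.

Mean return r̄ = 36.50 / 6 = 6.0833%
Σ(r − r̄)² = 500.0883; sample σ = √(500.0883/5) = 10.0009%
VaR = −(r̄ − z·σ) = −(6.0833 − 1.645 × 10.0009) = −(-10.3682) = 10.3682%

10.37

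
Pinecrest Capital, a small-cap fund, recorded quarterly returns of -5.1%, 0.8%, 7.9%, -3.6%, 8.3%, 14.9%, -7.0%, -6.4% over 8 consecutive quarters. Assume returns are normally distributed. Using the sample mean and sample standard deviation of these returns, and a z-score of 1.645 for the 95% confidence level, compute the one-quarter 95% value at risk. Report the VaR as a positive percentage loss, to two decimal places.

12.27

r̄ = (-5.1 + 0.8 + 7.9 − 3.6 + 8.3 + 14.9 − 7 − 6.4) / 8 = 1.2250%
Σ(r − r̄)² = 470.8750; sample σ = √(470.8750/7) = 8.2017%
VaR = −(r̄ − z·σ) = −(1.2250 − 1.645 × 8.2017) = −(-12.2668) = 12.2668%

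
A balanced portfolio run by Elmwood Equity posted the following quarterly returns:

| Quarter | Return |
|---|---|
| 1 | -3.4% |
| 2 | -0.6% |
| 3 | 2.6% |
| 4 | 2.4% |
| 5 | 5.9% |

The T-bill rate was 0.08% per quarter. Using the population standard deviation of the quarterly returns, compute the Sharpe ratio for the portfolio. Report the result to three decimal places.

0.412

r̄ = (-3.4 − 0.6 + 2.6 + 2.4 + 5.9) / 5 = 1.3800%
Σ(r − r̄)² = (-3.4 − 1.3800)² + (-0.6 − 1.3800)² + … = 49.7280
population σ = √(49.7280 / 5) = √9.9456 = 3.1537%
Sharpe = (r̄ − rf) / σ = (1.3800 − 0.08) / 3.1537 = 1.3000 / 3.1537 = 0.4122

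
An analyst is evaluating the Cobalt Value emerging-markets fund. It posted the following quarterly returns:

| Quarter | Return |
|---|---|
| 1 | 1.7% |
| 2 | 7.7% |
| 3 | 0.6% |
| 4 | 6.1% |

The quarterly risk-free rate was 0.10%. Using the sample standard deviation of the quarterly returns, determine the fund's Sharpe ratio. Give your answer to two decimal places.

r̄ = (1.7 + 7.7 + 0.6 + 6.1) / 4 = 4.0250%
Σ(r − r̄)² = (1.7 − 4.0250)² + (7.7 − 4.0250)² + … = 34.9475
sample σ = √(34.9475 / 3) = √11.6492 = 3.4131%
Sharpe = (r̄ − rf) / σ = (4.0250 − 0.1) / 3.4131 = 3.9250 / 3.4131 = 1.1500

1.15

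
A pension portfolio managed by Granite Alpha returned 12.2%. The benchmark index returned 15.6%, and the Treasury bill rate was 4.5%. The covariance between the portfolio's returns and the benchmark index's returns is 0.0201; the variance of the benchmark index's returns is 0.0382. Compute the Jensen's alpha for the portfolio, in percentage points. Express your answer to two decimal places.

β = Cov / Var = 0.0201 / 0.0382 = 0.5262
E[R] = Rf + β(Rm − Rf) = 4.5% + 0.5262 × (15.6% − 4.5%) = 10.3408%
α = Rp − E[R] = 12.2% − 10.3408% = 1.8592

1.86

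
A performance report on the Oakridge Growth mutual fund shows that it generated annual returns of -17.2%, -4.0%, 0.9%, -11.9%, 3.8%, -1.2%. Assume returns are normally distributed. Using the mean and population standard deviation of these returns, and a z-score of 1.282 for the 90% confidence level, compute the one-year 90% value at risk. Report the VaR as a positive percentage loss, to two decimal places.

14.36

r̄ = (-17.2 − 4 + 0.9 − 11.9 + 3.8 − 1.2) / 6 = -29.60 / 6 = -4.9333%
Σ(r − r̄)² = (-17.2 − (-4.9333))² + (-4 − (-4.9333))² + (0.9 − (-4.9333))² + … = 324.1133
σ = √[324.1133 / 6] = 7.3498%
VaR = −(r̄ − z·σ) = −(-4.9333 − 1.282 × 7.3498) = −(-14.3557) = 14.3557%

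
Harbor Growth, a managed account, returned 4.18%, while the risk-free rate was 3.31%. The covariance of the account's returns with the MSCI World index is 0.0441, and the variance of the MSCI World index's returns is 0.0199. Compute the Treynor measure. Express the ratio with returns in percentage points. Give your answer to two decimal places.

0.39

β = Cov / Var = 0.0441 / 0.0199 = 2.2161
Treynor = (Rp − Rf) / β = (4.18% − 3.31%) / 2.2161 = 0.87 / 2.2161 = 0.3926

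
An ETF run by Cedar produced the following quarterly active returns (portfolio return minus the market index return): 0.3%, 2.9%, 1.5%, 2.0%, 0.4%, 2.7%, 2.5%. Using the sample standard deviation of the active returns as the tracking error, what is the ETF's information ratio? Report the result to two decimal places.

r̄ = (0.3 + 2.9 + 1.5 + 2 + 0.4 + 2.7 + 2.5) / 7 = 1.7571%
Σ(r − r̄)² = 6.8371; sample σ = √(6.8371/6) = 1.0675%
IR = r̄ / tracking error = 1.7571 / 1.0675 = 1.6460

1.65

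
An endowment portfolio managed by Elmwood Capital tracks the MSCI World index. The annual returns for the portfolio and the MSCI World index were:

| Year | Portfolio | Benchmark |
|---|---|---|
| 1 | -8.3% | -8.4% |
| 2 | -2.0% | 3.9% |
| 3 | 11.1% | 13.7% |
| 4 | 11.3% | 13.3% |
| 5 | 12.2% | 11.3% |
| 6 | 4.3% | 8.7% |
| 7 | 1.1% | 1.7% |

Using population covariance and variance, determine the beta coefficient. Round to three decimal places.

0.937

r̄p = 4.2429%,  r̄m = 6.3143%
Cov = Σ(rp − r̄p)(rm − r̄m) / 7 = 50.5551
Var(rm) = Σ(rm − r̄m)² / 7 = 53.9327
β = Cov / Var = 50.5551 / 53.9327 = 0.9374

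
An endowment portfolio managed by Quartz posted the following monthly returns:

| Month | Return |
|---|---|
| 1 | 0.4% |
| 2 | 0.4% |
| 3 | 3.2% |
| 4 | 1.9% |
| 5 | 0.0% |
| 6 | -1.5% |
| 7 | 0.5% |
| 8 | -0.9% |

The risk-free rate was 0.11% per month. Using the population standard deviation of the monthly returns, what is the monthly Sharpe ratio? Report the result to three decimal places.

μ = (0.4 + 0.4 + 3.2 + 1.9 + 0 − 1.5 + 0.5 − 0.9) / 8 = 4.00 / 8 = 0.5000%
Σ(r − μ)² = (0.4 − 0.5000)² + (0.4 − 0.5000)² + (3.2 − 0.5000)² + … = 15.4800
σ = √[15.4800 / 8] = 1.3910%
Sharpe = (μ − rf) / σ = (0.5000 − 0.11) / 1.3910 = 0.3900 / 1.3910 = 0.2804

0.280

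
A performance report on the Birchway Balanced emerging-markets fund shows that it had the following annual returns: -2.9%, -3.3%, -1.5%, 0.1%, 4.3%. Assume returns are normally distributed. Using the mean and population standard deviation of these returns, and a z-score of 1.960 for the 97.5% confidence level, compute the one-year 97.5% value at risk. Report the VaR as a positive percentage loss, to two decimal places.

6.05

Mean return r̄ = -3.30 / 5 = -0.6600%
Σ(r − r̄)² = 37.8720; population σ = √(37.8720/5) = 2.7522%
VaR = −(r̄ − z·σ) = −(-0.6600 − 1.960 × 2.7522) = −(-6.0543) = 6.0543%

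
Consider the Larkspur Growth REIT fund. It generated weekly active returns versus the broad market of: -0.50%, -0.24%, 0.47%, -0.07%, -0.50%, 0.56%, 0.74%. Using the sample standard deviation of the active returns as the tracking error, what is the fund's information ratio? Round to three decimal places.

0.127

μ = (-0.5 − 0.24 + 0.47 − 0.07 − 0.5 + 0.56 + 0.74) / 7 = 0.0657%
Σ(r − μ)² = (-0.5 − 0.0657)² + (-0.24 − 0.0657)² + … = 1.6144
σ = √[1.6144 / 6] = 0.5187%
IR = μ / tracking error = 0.0657 / 0.5187 = 0.1267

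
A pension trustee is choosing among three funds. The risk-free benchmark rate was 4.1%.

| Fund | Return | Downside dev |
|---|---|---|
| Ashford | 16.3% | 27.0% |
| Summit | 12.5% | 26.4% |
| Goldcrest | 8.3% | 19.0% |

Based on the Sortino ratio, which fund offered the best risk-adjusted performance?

Ashford

Ashford: Sortino ratio = (16.3% − 4.1%) / 27.0% = 0.452
Summit: Sortino ratio = (12.5% − 4.1%) / 26.4% = 0.318
Goldcrest: Sortino ratio = (8.3% − 4.1%) / 19.0% = 0.221
Highest: Ashford (0.452).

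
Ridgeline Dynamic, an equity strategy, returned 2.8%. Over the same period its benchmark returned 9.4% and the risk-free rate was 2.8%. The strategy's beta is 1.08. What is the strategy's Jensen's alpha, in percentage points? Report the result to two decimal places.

CAPM expected return = Rf + β(Rm − Rf) = 2.8% + 1.08 × (9.4% − 2.8%) = 2.8 + 1.08 × 6.60 = 9.9280%
Jensen's α = Rp − E[R] = 2.8% − 9.9280% = -7.1280

-7.13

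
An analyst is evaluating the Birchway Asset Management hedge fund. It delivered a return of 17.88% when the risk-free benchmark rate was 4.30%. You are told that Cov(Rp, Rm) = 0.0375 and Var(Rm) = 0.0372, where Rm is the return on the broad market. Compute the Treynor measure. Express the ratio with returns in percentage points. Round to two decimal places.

13.47

β = Cov / Var = 0.0375 / 0.0372 = 1.0081
Treynor = (Rp − Rf) / β = (17.88% − 4.30%) / 1.0081 = 13.58 / 1.0081 = 13.4709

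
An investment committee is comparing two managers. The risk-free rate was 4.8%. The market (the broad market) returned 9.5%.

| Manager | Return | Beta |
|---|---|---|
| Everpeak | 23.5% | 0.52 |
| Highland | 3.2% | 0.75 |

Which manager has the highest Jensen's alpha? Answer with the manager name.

Everpeak

Everpeak: α = 23.5% − [4.8% + 0.52 × (9.5% − 4.8%)] = 16.256
Highland: α = 3.2% − [4.8% + 0.75 × (9.5% − 4.8%)] = -5.125
Highest: Everpeak (16.256).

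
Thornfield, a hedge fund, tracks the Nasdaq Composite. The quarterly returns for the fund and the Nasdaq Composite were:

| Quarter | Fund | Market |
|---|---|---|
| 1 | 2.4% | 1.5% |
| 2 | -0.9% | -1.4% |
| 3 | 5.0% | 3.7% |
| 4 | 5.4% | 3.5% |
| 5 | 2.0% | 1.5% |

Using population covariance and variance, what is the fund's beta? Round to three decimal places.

1.230

r̄p = 2.7800%,  r̄m = 1.7600%
Cov = Σ(rp − r̄p)(rm − r̄m) / 5 = 4.1592
Var(rm) = Σ(rm − r̄m)² / 5 = 3.3824
β = Cov / Var = 4.1592 / 3.3824 = 1.2297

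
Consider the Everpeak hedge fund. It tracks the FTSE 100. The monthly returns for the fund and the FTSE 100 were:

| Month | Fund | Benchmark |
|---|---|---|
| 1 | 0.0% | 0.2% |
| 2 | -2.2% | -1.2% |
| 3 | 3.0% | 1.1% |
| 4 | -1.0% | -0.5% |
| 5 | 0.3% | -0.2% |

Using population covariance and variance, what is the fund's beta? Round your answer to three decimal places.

2.198

r̄p = 0.0200%,  r̄m = -0.1200%
Cov = Σ(rp − r̄p)(rm − r̄m) / 5 = 1.2784
Var(rm) = Σ(rm − r̄m)² / 5 = 0.5816
β = Cov / Var = 1.2784 / 0.5816 = 2.1981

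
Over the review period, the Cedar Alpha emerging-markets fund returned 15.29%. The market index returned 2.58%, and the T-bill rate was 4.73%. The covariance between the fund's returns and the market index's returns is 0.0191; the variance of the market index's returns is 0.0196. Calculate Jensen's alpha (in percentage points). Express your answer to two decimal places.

12.66

β = Cov / Var = 0.0191 / 0.0196 = 0.9745
E[R] = Rf + β(Rm − Rf) = 4.73% + 0.9745 × (2.58% − 4.73%) = 2.6348%
α = Rp − E[R] = 15.29% − 2.6348% = 12.6552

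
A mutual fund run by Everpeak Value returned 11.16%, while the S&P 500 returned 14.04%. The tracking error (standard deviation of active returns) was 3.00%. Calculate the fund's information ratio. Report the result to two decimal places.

IR = (Rp − Rb) / TE = (11.16% − 14.04%) / 3.00% = -2.88% / 3.00% = -0.9600

-0.96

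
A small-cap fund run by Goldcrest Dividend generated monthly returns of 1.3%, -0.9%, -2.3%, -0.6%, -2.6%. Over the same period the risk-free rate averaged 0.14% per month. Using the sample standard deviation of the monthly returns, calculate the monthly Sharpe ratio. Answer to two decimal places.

-0.74

Mean return r̄ = -5.10 / 5 = -1.0200%
Sample std dev = √[9.7080 / 4] = 1.5579%
Sharpe = (r̄ − rf) / σ = (-1.0200 − 0.14) / 1.5579 = -1.1600 / 1.5579 = -0.7446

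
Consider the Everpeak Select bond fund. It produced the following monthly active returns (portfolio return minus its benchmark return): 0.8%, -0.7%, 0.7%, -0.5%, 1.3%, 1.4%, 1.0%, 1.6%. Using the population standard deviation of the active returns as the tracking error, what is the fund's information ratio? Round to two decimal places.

0.87

Mean return r̄ = 5.60 / 8 = 0.7000%
Population std dev = √[5.1600 / 8] = 0.8031%
IR = r̄ / tracking error = 0.7000 / 0.8031 = 0.8716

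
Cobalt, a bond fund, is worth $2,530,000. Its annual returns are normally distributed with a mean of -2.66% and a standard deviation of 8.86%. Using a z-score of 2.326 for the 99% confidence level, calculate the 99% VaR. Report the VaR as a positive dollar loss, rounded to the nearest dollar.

Return at the 99% tail: μ − z·σ = -2.66% − 2.326 × 8.86% = -2.66 − 20.60836 = -23.26836%
VaR = −(-23.26836%) × $2,530,000 = 23.26836% × $2,530,000 = $588,690

$588,690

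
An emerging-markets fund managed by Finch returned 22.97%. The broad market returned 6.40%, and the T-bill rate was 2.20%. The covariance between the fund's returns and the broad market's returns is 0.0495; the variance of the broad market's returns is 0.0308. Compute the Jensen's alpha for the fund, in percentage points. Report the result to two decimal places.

14.02

β = Cov / Var = 0.0495 / 0.0308 = 1.6071
E[R] = Rf + β(Rm − Rf) = 2.20% + 1.6071 × (6.40% − 2.20%) = 8.9498%
α = Rp − E[R] = 22.97% − 8.9498% = 14.0202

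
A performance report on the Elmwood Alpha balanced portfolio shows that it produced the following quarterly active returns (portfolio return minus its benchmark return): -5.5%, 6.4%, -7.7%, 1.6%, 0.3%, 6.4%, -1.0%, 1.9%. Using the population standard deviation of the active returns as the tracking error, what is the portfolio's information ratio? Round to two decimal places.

0.06

r̄ = (-5.5 + 6.4 − 7.7 + 1.6 + 0.3 + 6.4 − 1 + 1.9) / 8 = 2.40 / 8 = 0.3000%
Σ(r − r̄)² = (-5.5 − 0.3000)² + (6.4 − 0.3000)² + (-7.7 − 0.3000)² + … = 178.0000
population σ = √(178.0000 / 8) = √22.2500 = 4.7170%
IR = r̄ / tracking error = 0.3000 / 4.7170 = 0.0636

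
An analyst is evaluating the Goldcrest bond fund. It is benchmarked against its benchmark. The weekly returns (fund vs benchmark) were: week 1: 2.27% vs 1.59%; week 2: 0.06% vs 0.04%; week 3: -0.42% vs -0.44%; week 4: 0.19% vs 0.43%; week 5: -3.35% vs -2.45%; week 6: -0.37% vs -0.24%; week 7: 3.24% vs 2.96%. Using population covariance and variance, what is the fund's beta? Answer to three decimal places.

1.239

r̄p = 0.2314%,  r̄m = 0.2700%
Cov = Σ(rp − r̄p)(rm − r̄m) / 7 = 3.0468
Var(rm) = Σ(rm − r̄m)² / 7 = 2.4599
β = Cov / Var = 3.0468 / 2.4599 = 1.2386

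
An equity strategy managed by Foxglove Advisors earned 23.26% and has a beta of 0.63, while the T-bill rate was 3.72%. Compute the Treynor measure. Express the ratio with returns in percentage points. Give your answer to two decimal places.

31.02

Treynor = (Rp − Rf) / β = (23.26% − 3.72%) / 0.63 = 19.54 / 0.63 = 31.0159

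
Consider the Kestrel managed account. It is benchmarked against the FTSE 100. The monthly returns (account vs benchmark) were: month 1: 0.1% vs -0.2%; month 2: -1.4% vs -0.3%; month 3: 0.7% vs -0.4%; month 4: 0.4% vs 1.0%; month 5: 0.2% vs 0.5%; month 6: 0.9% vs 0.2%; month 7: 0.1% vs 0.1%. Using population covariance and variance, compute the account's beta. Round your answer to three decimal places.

0.462

r̄p = 0.1429%,  r̄m = 0.1286%
Cov = Σ(rp − r̄p)(rm − r̄m) / 7 = 0.0973
Var(rm) = Σ(rm − r̄m)² / 7 = 0.2106
β = Cov / Var = 0.0973 / 0.2106 = 0.4620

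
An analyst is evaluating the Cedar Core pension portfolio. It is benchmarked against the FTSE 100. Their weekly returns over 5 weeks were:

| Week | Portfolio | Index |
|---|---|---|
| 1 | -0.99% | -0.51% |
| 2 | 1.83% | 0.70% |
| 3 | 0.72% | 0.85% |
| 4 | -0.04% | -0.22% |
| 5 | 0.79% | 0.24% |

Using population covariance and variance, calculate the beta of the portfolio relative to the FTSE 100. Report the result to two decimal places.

r̄p = 0.4620%,  r̄m = 0.2120%
Cov = Σ(rp − r̄p)(rm − r̄m) / 5 = 0.4213
Var(rm) = Σ(rm − r̄m)² / 5 = 0.2708
β = Cov / Var = 0.4213 / 0.2708 = 1.5558

1.56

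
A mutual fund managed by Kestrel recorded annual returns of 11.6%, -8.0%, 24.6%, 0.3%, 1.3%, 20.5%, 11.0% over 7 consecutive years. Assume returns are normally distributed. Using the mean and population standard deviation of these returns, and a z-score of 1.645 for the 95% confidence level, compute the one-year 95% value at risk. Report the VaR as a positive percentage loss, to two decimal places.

8.94

r̄ = (11.6 − 8 + 24.6 + 0.3 + 1.3 + 20.5 + 11) / 7 = 61.30 / 7 = 8.7571%
Σ(r − r̄)² = 809.9371; population σ = √(809.9371/7) = 10.7566%
VaR = −(r̄ − z·σ) = −(8.7571 − 1.645 × 10.7566) = −(-8.9375) = 8.9375%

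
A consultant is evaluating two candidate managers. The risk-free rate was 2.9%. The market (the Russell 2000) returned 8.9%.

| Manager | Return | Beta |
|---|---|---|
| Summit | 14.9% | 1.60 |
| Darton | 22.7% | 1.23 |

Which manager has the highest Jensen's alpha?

Darton

Summit: α = 14.9% − [2.9% + 1.60 × (8.9% − 2.9%)] = 2.400
Darton: α = 22.7% − [2.9% + 1.23 × (8.9% − 2.9%)] = 12.420
Highest: Darton (12.420).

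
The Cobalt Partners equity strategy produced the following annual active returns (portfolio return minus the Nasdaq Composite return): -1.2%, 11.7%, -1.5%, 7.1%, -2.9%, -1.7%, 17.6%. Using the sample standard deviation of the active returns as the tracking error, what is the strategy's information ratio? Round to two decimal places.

Mean return μ = 29.10 / 7 = 4.1571%
Σ(r − μ)² = (-1.2 − 4.1571)² + (11.7 − 4.1571)² + … = 391.0771
sample σ = √(391.0771 / 6) = √65.1795 = 8.0734%
IR = μ / tracking error = 4.1571 / 8.0734 = 0.5149

0.51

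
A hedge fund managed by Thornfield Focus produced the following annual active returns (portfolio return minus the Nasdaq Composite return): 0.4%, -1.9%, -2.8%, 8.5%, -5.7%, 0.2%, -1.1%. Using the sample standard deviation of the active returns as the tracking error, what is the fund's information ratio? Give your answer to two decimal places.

r̄ = (0.4 − 1.9 − 2.8 + 8.5 − 5.7 + 0.2 − 1.1) / 7 = -0.3429%
Σ(r − r̄)² = 116.7771; sample σ = √(116.7771/6) = 4.4117%
IR = r̄ / tracking error = -0.3429 / 4.4117 = -0.0777

-0.08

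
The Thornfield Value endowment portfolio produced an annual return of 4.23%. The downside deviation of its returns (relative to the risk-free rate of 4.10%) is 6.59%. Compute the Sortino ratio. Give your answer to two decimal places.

Sortino = (Rp − Rf) / σd = (4.23% − 4.10%) / 6.59% = 0.13% / 6.59% = 0.0197

0.02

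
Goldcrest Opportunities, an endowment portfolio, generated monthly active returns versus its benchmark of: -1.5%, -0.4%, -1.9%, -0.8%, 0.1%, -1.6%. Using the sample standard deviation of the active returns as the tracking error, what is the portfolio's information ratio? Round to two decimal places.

Mean return μ = -6.10 / 6 = -1.0167%
Σ(r − μ)² = 3.0283; sample σ = √(3.0283/5) = 0.7782%
IR = μ / tracking error = -1.0167 / 0.7782 = -1.3065

-1.31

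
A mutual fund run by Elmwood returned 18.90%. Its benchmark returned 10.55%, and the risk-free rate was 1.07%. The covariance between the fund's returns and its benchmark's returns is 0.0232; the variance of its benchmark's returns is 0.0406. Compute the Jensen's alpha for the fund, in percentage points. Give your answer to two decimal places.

β = Cov / Var = 0.0232 / 0.0406 = 0.5714
E[R] = Rf + β(Rm − Rf) = 1.07% + 0.5714 × (10.55% − 1.07%) = 6.4869%
α = Rp − E[R] = 18.90% − 6.4869% = 12.4131

12.41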